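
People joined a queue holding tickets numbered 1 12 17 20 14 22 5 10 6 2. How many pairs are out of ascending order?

There are 26 inversions.

Element-by-element contributions:
1 → none → 0
12 → 5, 10, 6, 2 → 4
17 → 14, 5, 10, 6, 2 → 5
20 → 14, 5, 10, 6, 2 → 5
14 → 5, 10, 6, 2 → 4
22 → 5, 10, 6, 2 → 4
5 → 2 → 1
10 → 6, 2 → 2
6 → 2 → 1
2 → none → 0
Sum: 0 + 4 + 5 + 5 + 4 + 4 + 1 + 2 + 1 + 0 = 26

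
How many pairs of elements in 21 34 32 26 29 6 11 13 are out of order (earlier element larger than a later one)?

20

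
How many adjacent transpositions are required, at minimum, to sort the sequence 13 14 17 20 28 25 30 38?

1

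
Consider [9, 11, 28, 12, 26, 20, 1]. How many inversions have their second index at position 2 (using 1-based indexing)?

0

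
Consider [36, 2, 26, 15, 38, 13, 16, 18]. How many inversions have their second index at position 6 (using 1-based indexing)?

4 such elements

The element at index 6 is 13.
Elements before it: 36, 2, 26, 15, 38
Those larger than 13: 36, 26, 15, 38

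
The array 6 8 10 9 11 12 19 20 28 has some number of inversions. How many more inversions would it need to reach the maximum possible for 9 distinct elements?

Maximum inversions for 9 distinct elements is C(9, 2) = 9·8/2 = 36.
Current inversions — for each element, count later smaller elements:
6: 0
8: 0
10: 1
9: 0
11: 0
12: 0
19: 0
20: 0
28: 0
Current total: 0 + 0 + 1 + 0 + 0 + 0 + 0 + 0 + 0 = 1
Shortfall: 36 − 1 = 35

35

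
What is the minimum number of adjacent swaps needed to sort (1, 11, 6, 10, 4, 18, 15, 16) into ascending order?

There are 7 swaps.

Each adjacent swap fixes exactly one inversion, so the minimum swap count equals the number of inversions.
Count inversions — for each element, later elements that are smaller:
1: none → 0
11: 6, 10, 4 → 3
6: 4 → 1
10: 4 → 1
4: none → 0
18: 15, 16 → 2
15: none → 0
16: none → 0
Total inversions: 0 + 3 + 1 + 1 + 0 + 2 + 0 + 0 = 7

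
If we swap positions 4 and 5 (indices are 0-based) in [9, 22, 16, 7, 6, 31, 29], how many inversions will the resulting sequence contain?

Positions 4 and 5 hold 6 and 31; after swapping, the array is [9, 22, 16, 7, 31, 6, 29].
For each element, count later entries that are smaller:
9: 2
22: 3
16: 2
7: 1
31: 2
6: 0
29: 0
Sum: 2 + 3 + 2 + 1 + 2 + 0 + 0 = 10

Inversions: 10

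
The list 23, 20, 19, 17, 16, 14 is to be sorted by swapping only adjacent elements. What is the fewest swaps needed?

15 swaps

Each adjacent swap fixes exactly one inversion, so the minimum swap count equals the number of inversions.
Count inversions — for each element, later elements that are smaller:
23: 20, 19, 17, 16, 14 → 5
20: 19, 17, 16, 14 → 4
19: 17, 16, 14 → 3
17: 16, 14 → 2
16: 14 → 1
14: none → 0
Total inversions: 5 + 4 + 3 + 2 + 1 + 0 = 15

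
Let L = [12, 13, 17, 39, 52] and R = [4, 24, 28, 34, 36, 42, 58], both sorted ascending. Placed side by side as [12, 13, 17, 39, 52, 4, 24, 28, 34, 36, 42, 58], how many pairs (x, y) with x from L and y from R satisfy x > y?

Split inversions: 14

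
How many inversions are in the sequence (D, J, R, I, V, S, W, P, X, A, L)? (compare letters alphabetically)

22

Sweep left to right; for each value list the smaller values that follow it:
D: 1
J: 2
R: 4
I: 1
V: 4
S: 3
W: 3
P: 2
X: 2
A: 0
L: 0
Sum: 1 + 2 + 4 + 1 + 4 + 3 + 3 + 2 + 2 + 0 + 0 = 22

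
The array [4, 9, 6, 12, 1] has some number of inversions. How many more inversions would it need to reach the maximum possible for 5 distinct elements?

5 inversions short

Maximum inversions for 5 distinct elements is C(5, 2) = 5·4/2 = 10.
Current inversions — for each element, count later smaller elements:
4: 1
9: 2
6: 1
12: 1
1: 0
Current total: 1 + 2 + 1 + 1 + 0 = 5
Shortfall: 10 − 5 = 5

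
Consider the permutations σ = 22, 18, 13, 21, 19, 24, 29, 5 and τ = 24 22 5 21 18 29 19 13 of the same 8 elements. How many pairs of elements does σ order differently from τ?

Assign each item its position (1..8) in the first ordering, then rewrite the second ordering as that position sequence:
positions: 22→1, 18→2, 13→3, 21→4, 19→5, 24→6, 29→7, 5→8
second ordering as positions: [6, 1, 8, 4, 2, 7, 5, 3]
Discordant pairs = inversions in this position sequence.
6: 1, 4, 2, 5, 3 → 5
1: 0
8: 4, 2, 7, 5, 3 → 5
4: 2, 3 → 2
2: 0
7: 5, 3 → 2
5: 3 → 1
3: 0
Total: 5 + 0 + 5 + 2 + 0 + 2 + 1 + 0 = 15

15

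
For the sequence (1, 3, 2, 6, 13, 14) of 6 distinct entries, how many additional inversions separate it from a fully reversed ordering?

14

Maximum inversions for 6 distinct elements is C(6, 2) = 6·5/2 = 15.
Current inversions — for each element, count later smaller elements:
1: 0
3: 1
2: 0
6: 0
13: 0
14: 0
Current total: 0 + 1 + 0 + 0 + 0 + 0 = 1
Shortfall: 15 − 1 = 14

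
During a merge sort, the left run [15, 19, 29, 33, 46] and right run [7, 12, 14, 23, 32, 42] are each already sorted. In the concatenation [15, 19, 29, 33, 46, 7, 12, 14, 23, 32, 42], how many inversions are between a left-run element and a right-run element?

Split inversions: 21

Count, for every r in R, how many entries of L exceed r:
r = 7: 15, 19, 29, 33, 46 → 5
r = 12: 15, 19, 29, 33, 46 → 5
r = 14: 15, 19, 29, 33, 46 → 5
r = 23: 29, 33, 46 → 3
r = 32: 33, 46 → 2
r = 42: 46 → 1
Cross-inversions: 5 + 5 + 5 + 3 + 2 + 1 = 21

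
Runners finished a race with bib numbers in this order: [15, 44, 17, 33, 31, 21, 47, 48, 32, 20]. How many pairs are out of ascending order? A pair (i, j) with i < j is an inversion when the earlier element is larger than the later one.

18 inversions

Element-by-element contributions:
15 → none → 0
44 → 17, 33, 31, 21, 32, 20 → 6
17 → none → 0
33 → 31, 21, 32, 20 → 4
31 → 21, 20 → 2
21 → 20 → 1
47 → 32, 20 → 2
48 → 32, 20 → 2
32 → 20 → 1
20 → none → 0
Sum: 0 + 6 + 0 + 4 + 2 + 1 + 2 + 2 + 1 + 0 = 18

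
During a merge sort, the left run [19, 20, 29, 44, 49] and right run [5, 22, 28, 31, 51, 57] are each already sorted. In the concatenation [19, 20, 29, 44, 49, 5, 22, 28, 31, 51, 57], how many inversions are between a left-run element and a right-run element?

13

Count, for every r in R, how many entries of L exceed r:
r = 5: 19, 20, 29, 44, 49 → 5
r = 22: 29, 44, 49 → 3
r = 28: 29, 44, 49 → 3
r = 31: 44, 49 → 2
r = 51: none → 0
r = 57: none → 0
Cross-inversions: 5 + 3 + 3 + 2 + 0 + 0 = 13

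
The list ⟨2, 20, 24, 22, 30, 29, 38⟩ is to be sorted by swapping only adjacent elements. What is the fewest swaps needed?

2 swaps

Minimum adjacent swaps = number of inversions (each swap of adjacent out-of-order elements removes one inversion and no swap can remove more).
Count inversions — for each element, later elements that are smaller:
2: none → 0
20: none → 0
24: 22 → 1
22: none → 0
30: 29 → 1
29: none → 0
38: none → 0
Total inversions: 0 + 0 + 1 + 0 + 1 + 0 + 0 = 2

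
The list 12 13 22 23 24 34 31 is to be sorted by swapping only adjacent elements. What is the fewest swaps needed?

1

Minimum adjacent swaps = number of inversions (each swap of adjacent out-of-order elements removes one inversion and no swap can remove more).
Count inversions — for each element, later elements that are smaller:
12: none → 0
13: none → 0
22: none → 0
23: none → 0
24: none → 0
34: 31 → 1
31: none → 0
Total inversions: 0 + 0 + 0 + 0 + 0 + 1 + 0 = 1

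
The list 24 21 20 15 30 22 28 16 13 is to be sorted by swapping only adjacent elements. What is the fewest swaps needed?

23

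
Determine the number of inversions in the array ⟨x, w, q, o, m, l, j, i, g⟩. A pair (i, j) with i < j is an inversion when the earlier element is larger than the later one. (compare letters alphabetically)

36

Count, for each position, how many later elements it exceeds:
x → w, q, o, m, l, j, i, g → 8
w → q, o, m, l, j, i, g → 7
q → o, m, l, j, i, g → 6
o → m, l, j, i, g → 5
m → l, j, i, g → 4
l → j, i, g → 3
j → i, g → 2
i → g → 1
g → none → 0
Sum: 8 + 7 + 6 + 5 + 4 + 3 + 2 + 1 + 0 = 36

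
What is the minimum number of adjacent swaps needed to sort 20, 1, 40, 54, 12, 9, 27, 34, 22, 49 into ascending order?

17 adjacent swaps

The minimum number of adjacent swaps to sort an array equals its inversion count, since every such swap removes exactly one inversion.
Count inversions — for each element, later elements that are smaller:
20: 1, 12, 9 → 3
1: none → 0
40: 12, 9, 27, 34, 22 → 5
54: 12, 9, 27, 34, 22, 49 → 6
12: 9 → 1
9: none → 0
27: 22 → 1
34: 22 → 1
22: none → 0
49: none → 0
Total inversions: 3 + 0 + 5 + 6 + 1 + 0 + 1 + 1 + 0 + 0 = 17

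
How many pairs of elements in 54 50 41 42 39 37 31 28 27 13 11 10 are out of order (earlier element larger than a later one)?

There are 65 inversions.

For each element, count later entries that are smaller:
54: 11
50: 10
41: 8
42: 8
39: 7
37: 6
31: 5
28: 4
27: 3
13: 2
11: 1
10: 0
Sum: 11 + 10 + 8 + 8 + 7 + 6 + 5 + 4 + 3 + 2 + 1 + 0 = 65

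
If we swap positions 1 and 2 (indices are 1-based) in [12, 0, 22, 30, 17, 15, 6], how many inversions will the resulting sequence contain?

10

Positions 1 and 2 hold 12 and 0; after swapping, the array is [0, 12, 22, 30, 17, 15, 6].
Sweep left to right; for each value list the smaller values that follow it:
0 → none → 0
12 → 6 → 1
22 → 17, 15, 6 → 3
30 → 17, 15, 6 → 3
17 → 15, 6 → 2
15 → 6 → 1
6 → none → 0
Sum: 0 + 1 + 3 + 3 + 2 + 1 + 0 = 10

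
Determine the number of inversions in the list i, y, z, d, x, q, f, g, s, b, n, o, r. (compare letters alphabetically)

Inversions: 44

Count, for each position, how many later elements it exceeds:
i: 4
y: 10
z: 10
d: 1
x: 8
q: 5
f: 1
g: 1
s: 4
b: 0
n: 0
o: 0
r: 0
Sum: 4 + 10 + 10 + 1 + 8 + 5 + 1 + 1 + 4 + 0 + 0 + 0 + 0 = 44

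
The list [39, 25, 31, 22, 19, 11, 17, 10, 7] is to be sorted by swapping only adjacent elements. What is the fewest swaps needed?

Minimum adjacent swaps = number of inversions (each swap of adjacent out-of-order elements removes one inversion and no swap can remove more).
Count inversions — for each element, later elements that are smaller:
39: 25, 31, 22, 19, 11, 17, 10, 7 → 8
25: 22, 19, 11, 17, 10, 7 → 6
31: 22, 19, 11, 17, 10, 7 → 6
22: 19, 11, 17, 10, 7 → 5
19: 11, 17, 10, 7 → 4
11: 10, 7 → 2
17: 10, 7 → 2
10: 7 → 1
7: none → 0
Total inversions: 8 + 6 + 6 + 5 + 4 + 2 + 2 + 1 + 0 = 34

34 swaps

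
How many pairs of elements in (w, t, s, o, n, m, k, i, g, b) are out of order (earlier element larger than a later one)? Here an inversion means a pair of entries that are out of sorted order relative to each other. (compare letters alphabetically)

45

For each element, count later entries that are smaller:
w: 9
t: 8
s: 7
o: 6
n: 5
m: 4
k: 3
i: 2
g: 1
b: 0
Sum: 9 + 8 + 7 + 6 + 5 + 4 + 3 + 2 + 1 + 0 = 45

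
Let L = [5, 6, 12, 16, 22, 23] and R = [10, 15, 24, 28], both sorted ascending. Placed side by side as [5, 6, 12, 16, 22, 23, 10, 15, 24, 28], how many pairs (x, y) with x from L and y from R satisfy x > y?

7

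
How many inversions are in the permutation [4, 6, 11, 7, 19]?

Sweep left to right; for each value list the smaller values that follow it:
4: 0
6: 0
11: 1
7: 0
19: 0
Sum: 0 + 0 + 1 + 0 + 0 = 1

Out-of-order pairs: 1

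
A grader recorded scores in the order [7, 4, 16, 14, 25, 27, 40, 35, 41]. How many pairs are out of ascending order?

Sweep left to right; for each value list the smaller values that follow it:
7 → 4 → 1
4 → none → 0
16 → 14 → 1
14 → none → 0
25 → none → 0
27 → none → 0
40 → 35 → 1
35 → none → 0
41 → none → 0
Sum: 1 + 0 + 1 + 0 + 0 + 0 + 1 + 0 + 0 = 3

Out-of-order pairs: 3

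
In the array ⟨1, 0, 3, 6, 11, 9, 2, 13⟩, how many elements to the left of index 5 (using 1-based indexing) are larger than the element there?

The element at index 5 is 11.
Elements before it: 1, 0, 3, 6
None of them are larger than 11.

0 such elements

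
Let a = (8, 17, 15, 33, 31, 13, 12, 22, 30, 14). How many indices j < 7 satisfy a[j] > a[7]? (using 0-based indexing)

The element at index 7 is 22.
Elements before it: 8, 17, 15, 33, 31, 13, 12
Those larger than 22: 33, 31

2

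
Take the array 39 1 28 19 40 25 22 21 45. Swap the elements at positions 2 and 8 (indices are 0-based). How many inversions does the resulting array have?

19 inversions

Positions 2 and 8 hold 28 and 45; after swapping, the array is [39, 1, 45, 19, 40, 25, 22, 21, 28].
Sweep left to right; for each value list the smaller values that follow it:
39: 6
1: 0
45: 6
19: 0
40: 4
25: 2
22: 1
21: 0
28: 0
Sum: 6 + 0 + 6 + 0 + 4 + 2 + 1 + 0 + 0 = 19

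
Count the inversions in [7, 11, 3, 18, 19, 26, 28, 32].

2

Sweep left to right; for each value list the smaller values that follow it:
7 → 3 → 1
11 → 3 → 1
3 → none → 0
18 → none → 0
19 → none → 0
26 → none → 0
28 → none → 0
32 → none → 0
Sum: 1 + 1 + 0 + 0 + 0 + 0 + 0 + 0 = 2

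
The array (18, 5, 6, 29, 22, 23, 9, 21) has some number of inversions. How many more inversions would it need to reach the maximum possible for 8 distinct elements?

Maximum inversions for 8 distinct elements is C(8, 2) = 8·7/2 = 28.
Current inversions — for each element, count later smaller elements:
18: 3
5: 0
6: 0
29: 4
22: 2
23: 2
9: 0
21: 0
Current total: 3 + 0 + 0 + 4 + 2 + 2 + 0 + 0 = 11
Shortfall: 28 − 11 = 17

17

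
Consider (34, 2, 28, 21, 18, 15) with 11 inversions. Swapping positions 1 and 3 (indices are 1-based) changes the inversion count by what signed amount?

Positions 1 and 3 hold 34 and 28; after swapping, the array is [28, 2, 34, 21, 18, 15].
Count, for each position, how many later elements it exceeds:
28: 4
2: 0
34: 3
21: 2
18: 1
15: 0
Sum: 4 + 0 + 3 + 2 + 1 + 0 = 10
Change: 10 − 11 = -1

-1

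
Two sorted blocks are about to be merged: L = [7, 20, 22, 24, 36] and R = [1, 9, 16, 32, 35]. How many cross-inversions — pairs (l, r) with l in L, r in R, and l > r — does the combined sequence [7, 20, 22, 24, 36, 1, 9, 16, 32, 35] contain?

Take each right-half value and tally the left-half values above it:
r = 1: 7, 20, 22, 24, 36 → 5
r = 9: 20, 22, 24, 36 → 4
r = 16: 20, 22, 24, 36 → 4
r = 32: 36 → 1
r = 35: 36 → 1
Cross-inversions: 5 + 4 + 4 + 1 + 1 = 15

There are 15 cross-inversions.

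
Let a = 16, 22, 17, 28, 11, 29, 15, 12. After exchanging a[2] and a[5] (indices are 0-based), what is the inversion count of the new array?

Positions 2 and 5 hold 17 and 29; after swapping, the array is [16, 22, 29, 28, 11, 17, 15, 12].
Count, for each position, how many later elements it exceeds:
16: 3
22: 4
29: 5
28: 4
11: 0
17: 2
15: 1
12: 0
Sum: 3 + 4 + 5 + 4 + 0 + 2 + 1 + 0 = 19

19 inversions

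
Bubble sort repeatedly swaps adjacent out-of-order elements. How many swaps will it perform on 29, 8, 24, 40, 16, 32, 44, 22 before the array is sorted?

The minimum number of adjacent swaps to sort an array equals its inversion count, since every such swap removes exactly one inversion.
Count inversions — for each element, later elements that are smaller:
29: 8, 24, 16, 22 → 4
8: none → 0
24: 16, 22 → 2
40: 16, 32, 22 → 3
16: none → 0
32: 22 → 1
44: 22 → 1
22: none → 0
Total inversions: 4 + 0 + 2 + 3 + 0 + 1 + 1 + 0 = 11

11 swaps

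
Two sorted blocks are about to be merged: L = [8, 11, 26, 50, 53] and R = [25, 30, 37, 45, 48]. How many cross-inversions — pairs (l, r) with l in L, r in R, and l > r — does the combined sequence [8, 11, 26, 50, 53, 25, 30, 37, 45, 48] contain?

11

For each element r of the right run, count left-run elements greater than r:
r = 25: 26, 50, 53 → 3
r = 30: 50, 53 → 2
r = 37: 50, 53 → 2
r = 45: 50, 53 → 2
r = 48: 50, 53 → 2
Cross-inversions: 3 + 2 + 2 + 2 + 2 = 11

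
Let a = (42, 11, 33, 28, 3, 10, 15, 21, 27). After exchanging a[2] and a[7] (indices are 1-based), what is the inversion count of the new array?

22

Positions 2 and 7 hold 11 and 15; after swapping, the array is [42, 15, 33, 28, 3, 10, 11, 21, 27].
Element-by-element contributions:
42: 8
15: 3
33: 6
28: 5
3: 0
10: 0
11: 0
21: 0
27: 0
Sum: 8 + 3 + 6 + 5 + 0 + 0 + 0 + 0 + 0 = 22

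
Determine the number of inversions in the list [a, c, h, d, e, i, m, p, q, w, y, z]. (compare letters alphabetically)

Out-of-order pairs: 2

Sweep left to right; for each value list the smaller values that follow it:
a: 0
c: 0
h: 2
d: 0
e: 0
i: 0
m: 0
p: 0
q: 0
w: 0
y: 0
z: 0
Sum: 0 + 0 + 2 + 0 + 0 + 0 + 0 + 0 + 0 + 0 + 0 + 0 = 2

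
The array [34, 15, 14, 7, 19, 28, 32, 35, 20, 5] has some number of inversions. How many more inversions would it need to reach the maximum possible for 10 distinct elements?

Maximum inversions for 10 distinct elements is C(10, 2) = 10·9/2 = 45.
Current inversions — for each element, count later smaller elements:
34: 8
15: 3
14: 2
7: 1
19: 1
28: 2
32: 2
35: 2
20: 1
5: 0
Current total: 8 + 3 + 2 + 1 + 1 + 2 + 2 + 2 + 1 + 0 = 22
Shortfall: 45 − 22 = 23

23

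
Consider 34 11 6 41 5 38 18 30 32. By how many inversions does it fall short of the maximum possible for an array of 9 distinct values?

19

Maximum inversions for 9 distinct elements is C(9, 2) = 9·8/2 = 36.
Current inversions — for each element, count later smaller elements:
34: 6
11: 2
6: 1
41: 5
5: 0
38: 3
18: 0
30: 0
32: 0
Current total: 6 + 2 + 1 + 5 + 0 + 3 + 0 + 0 + 0 = 17
Shortfall: 36 − 17 = 19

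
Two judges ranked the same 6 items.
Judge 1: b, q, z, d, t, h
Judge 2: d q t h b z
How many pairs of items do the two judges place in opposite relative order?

8 discordant pairs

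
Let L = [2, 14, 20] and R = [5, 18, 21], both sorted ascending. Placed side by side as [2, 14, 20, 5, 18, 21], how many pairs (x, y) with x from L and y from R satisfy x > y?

Count, for every r in R, how many entries of L exceed r:
r = 5: 14, 20 → 2
r = 18: 20 → 1
r = 21: none → 0
Cross-inversions: 2 + 1 + 0 = 3

There are 3 cross-inversions.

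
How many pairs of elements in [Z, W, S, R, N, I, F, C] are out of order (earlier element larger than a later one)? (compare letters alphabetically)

28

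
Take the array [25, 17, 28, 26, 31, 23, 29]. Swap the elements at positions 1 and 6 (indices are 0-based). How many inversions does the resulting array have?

There are 14 inversions.

Positions 1 and 6 hold 17 and 29; after swapping, the array is [25, 29, 28, 26, 31, 23, 17].
Count, for each position, how many later elements it exceeds:
25 → 23, 17 → 2
29 → 28, 26, 23, 17 → 4
28 → 26, 23, 17 → 3
26 → 23, 17 → 2
31 → 23, 17 → 2
23 → 17 → 1
17 → none → 0
Sum: 2 + 4 + 3 + 2 + 2 + 1 + 0 = 14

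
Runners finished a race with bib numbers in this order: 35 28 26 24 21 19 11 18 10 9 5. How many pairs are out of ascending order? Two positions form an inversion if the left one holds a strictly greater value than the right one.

There are 54 inversions.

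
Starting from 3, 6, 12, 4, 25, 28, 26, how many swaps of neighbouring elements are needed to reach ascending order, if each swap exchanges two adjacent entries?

The minimum number of adjacent swaps to sort an array equals its inversion count, since every such swap removes exactly one inversion.
Count inversions — for each element, later elements that are smaller:
3: none → 0
6: 4 → 1
12: 4 → 1
4: none → 0
25: none → 0
28: 26 → 1
26: none → 0
Total inversions: 0 + 1 + 1 + 0 + 0 + 1 + 0 = 3

3 adjacent swaps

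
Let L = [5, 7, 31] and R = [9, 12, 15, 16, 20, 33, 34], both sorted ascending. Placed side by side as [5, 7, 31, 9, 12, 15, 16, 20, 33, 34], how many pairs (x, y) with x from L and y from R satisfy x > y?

5 split inversions

Take each right-half value and tally the left-half values above it:
r = 9: 31 → 1
r = 12: 31 → 1
r = 15: 31 → 1
r = 16: 31 → 1
r = 20: 31 → 1
r = 33: none → 0
r = 34: none → 0
Cross-inversions: 1 + 1 + 1 + 1 + 1 + 0 + 0 = 5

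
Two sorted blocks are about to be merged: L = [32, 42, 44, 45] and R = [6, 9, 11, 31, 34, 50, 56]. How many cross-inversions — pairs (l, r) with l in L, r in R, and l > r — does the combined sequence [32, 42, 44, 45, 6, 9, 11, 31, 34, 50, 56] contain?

Take each right-half value and tally the left-half values above it:
r = 6: 32, 42, 44, 45 → 4
r = 9: 32, 42, 44, 45 → 4
r = 11: 32, 42, 44, 45 → 4
r = 31: 32, 42, 44, 45 → 4
r = 34: 42, 44, 45 → 3
r = 50: none → 0
r = 56: none → 0
Cross-inversions: 4 + 4 + 4 + 4 + 3 + 0 + 0 = 19

19 cross-inversions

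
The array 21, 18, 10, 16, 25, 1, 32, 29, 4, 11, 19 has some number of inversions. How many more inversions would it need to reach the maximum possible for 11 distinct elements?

27 inversions short

Maximum inversions for 11 distinct elements is C(11, 2) = 11·10/2 = 55.
Current inversions — for each element, count later smaller elements:
21: 7
18: 5
10: 2
16: 3
25: 4
1: 0
32: 4
29: 3
4: 0
11: 0
19: 0
Current total: 7 + 5 + 2 + 3 + 4 + 0 + 4 + 3 + 0 + 0 + 0 = 28
Shortfall: 55 − 28 = 27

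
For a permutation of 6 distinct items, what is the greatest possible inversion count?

A reversed (strictly descending) arrangement makes every pair an inversion, giving C(6, 2) inversions.
C(6, 2) = 6·5/2 = 15

There are 15 inversions.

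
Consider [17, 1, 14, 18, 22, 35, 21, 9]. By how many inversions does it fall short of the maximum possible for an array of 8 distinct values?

18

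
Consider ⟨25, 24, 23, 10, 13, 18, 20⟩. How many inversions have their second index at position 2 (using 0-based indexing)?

2

The element at index 2 is 23.
Elements before it: 25, 24
Those larger than 23: 25, 24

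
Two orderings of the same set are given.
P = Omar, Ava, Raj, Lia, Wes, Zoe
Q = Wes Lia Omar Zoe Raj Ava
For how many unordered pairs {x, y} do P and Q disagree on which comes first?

There are 10 disagreeing pairs.

Assign each item its position (1..6) in the first ordering, then rewrite the second ordering as that position sequence:
positions: Omar→1, Ava→2, Raj→3, Lia→4, Wes→5, Zoe→6
second ordering as positions: [5, 4, 1, 6, 3, 2]
Discordant pairs = inversions in this position sequence.
5: 4, 1, 3, 2 → 4
4: 1, 3, 2 → 3
1: 0
6: 3, 2 → 2
3: 2 → 1
2: 0
Total: 4 + 3 + 0 + 2 + 1 + 0 = 10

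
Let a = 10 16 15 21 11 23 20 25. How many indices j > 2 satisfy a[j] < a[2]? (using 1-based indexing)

The element at index 2 is 16.
Elements after it: 15, 21, 11, 23, 20, 25
Those smaller than 16: 15, 11

2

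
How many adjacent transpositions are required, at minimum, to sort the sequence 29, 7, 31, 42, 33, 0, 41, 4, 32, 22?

23 swaps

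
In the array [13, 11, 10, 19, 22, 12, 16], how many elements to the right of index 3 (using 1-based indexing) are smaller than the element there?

The element at index 3 is 10.
Elements after it: 19, 22, 12, 16
None of them are smaller than 10.

0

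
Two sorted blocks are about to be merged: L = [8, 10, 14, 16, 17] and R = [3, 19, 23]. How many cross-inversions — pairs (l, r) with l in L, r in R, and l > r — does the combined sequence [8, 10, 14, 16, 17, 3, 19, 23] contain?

For each element r of the right run, count left-run elements greater than r:
r = 3: 8, 10, 14, 16, 17 → 5
r = 19: none → 0
r = 23: none → 0
Cross-inversions: 5 + 0 + 0 = 5

5 cross-inversions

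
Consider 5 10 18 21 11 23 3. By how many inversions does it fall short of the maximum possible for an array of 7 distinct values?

Maximum inversions for 7 distinct elements is C(7, 2) = 7·6/2 = 21.
Current inversions — for each element, count later smaller elements:
5: 1
10: 1
18: 2
21: 2
11: 1
23: 1
3: 0
Current total: 1 + 1 + 2 + 2 + 1 + 1 + 0 = 8
Shortfall: 21 − 8 = 13

13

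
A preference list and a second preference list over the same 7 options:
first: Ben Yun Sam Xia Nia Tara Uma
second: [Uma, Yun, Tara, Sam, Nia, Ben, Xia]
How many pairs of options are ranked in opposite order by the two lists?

14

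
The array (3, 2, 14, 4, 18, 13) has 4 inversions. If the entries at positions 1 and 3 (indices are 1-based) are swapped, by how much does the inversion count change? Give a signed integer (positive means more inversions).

+1

Positions 1 and 3 hold 3 and 14; after swapping, the array is [14, 2, 3, 4, 18, 13].
Count, for each position, how many later elements it exceeds:
14 → 2, 3, 4, 13 → 4
2 → none → 0
3 → none → 0
4 → none → 0
18 → 13 → 1
13 → none → 0
Sum: 4 + 0 + 0 + 0 + 1 + 0 = 5
Change: 5 − 4 = +1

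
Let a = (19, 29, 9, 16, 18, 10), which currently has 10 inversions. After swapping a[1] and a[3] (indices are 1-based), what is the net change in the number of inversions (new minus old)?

Positions 1 and 3 hold 19 and 9; after swapping, the array is [9, 29, 19, 16, 18, 10].
Count, for each position, how many later elements it exceeds:
9: 0
29: 4
19: 3
16: 1
18: 1
10: 0
Sum: 0 + 4 + 3 + 1 + 1 + 0 = 9
Change: 9 − 10 = -1

-1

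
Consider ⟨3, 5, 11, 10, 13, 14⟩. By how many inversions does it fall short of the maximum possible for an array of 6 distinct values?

14 inversions short

Maximum inversions for 6 distinct elements is C(6, 2) = 6·5/2 = 15.
Current inversions — for each element, count later smaller elements:
3: 0
5: 0
11: 1
10: 0
13: 0
14: 0
Current total: 0 + 0 + 1 + 0 + 0 + 0 = 1
Shortfall: 15 − 1 = 14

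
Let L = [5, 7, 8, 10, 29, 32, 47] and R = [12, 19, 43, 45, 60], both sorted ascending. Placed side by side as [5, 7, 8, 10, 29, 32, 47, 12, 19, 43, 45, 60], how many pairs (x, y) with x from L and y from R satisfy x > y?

Count, for every r in R, how many entries of L exceed r:
r = 12: 29, 32, 47 → 3
r = 19: 29, 32, 47 → 3
r = 43: 47 → 1
r = 45: 47 → 1
r = 60: none → 0
Cross-inversions: 3 + 3 + 1 + 1 + 0 = 8

8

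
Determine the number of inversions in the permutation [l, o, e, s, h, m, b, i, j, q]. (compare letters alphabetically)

Count, for each position, how many later elements it exceeds:
l → e, h, b, i, j → 5
o → e, h, m, b, i, j → 6
e → b → 1
s → h, m, b, i, j, q → 6
h → b → 1
m → b, i, j → 3
b → none → 0
i → none → 0
j → none → 0
q → none → 0
Sum: 5 + 6 + 1 + 6 + 1 + 3 + 0 + 0 + 0 + 0 = 22

Inversions: 22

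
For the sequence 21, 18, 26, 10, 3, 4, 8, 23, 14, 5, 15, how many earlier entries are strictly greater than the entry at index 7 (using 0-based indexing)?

The element at index 7 is 23.
Elements before it: 21, 18, 26, 10, 3, 4, 8
Those larger than 23: 26

1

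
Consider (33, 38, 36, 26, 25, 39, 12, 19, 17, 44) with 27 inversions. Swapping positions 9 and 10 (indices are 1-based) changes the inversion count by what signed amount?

+1

Positions 9 and 10 hold 17 and 44; after swapping, the array is [33, 38, 36, 26, 25, 39, 12, 19, 44, 17].
Element-by-element contributions:
33: 5
38: 6
36: 5
26: 4
25: 3
39: 3
12: 0
19: 1
44: 1
17: 0
Sum: 5 + 6 + 5 + 4 + 3 + 3 + 0 + 1 + 1 + 0 = 28
Change: 28 − 27 = +1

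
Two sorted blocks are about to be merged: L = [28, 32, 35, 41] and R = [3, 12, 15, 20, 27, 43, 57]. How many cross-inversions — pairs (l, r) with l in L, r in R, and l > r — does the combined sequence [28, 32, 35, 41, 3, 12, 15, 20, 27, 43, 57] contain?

There are 20 cross-inversions.

For each element r of the right run, count left-run elements greater than r:
r = 3: 28, 32, 35, 41 → 4
r = 12: 28, 32, 35, 41 → 4
r = 15: 28, 32, 35, 41 → 4
r = 20: 28, 32, 35, 41 → 4
r = 27: 28, 32, 35, 41 → 4
r = 43: none → 0
r = 57: none → 0
Cross-inversions: 4 + 4 + 4 + 4 + 4 + 0 + 0 = 20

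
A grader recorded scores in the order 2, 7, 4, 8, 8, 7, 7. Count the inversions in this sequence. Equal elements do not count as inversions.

5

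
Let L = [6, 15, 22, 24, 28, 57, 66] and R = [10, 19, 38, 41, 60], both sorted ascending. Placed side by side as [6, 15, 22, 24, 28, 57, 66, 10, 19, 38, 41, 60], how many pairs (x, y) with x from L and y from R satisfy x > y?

Cross-inversions: 16

For each element r of the right run, count left-run elements greater than r:
r = 10: 15, 22, 24, 28, 57, 66 → 6
r = 19: 22, 24, 28, 57, 66 → 5
r = 38: 57, 66 → 2
r = 41: 57, 66 → 2
r = 60: 66 → 1
Cross-inversions: 6 + 5 + 2 + 2 + 1 = 16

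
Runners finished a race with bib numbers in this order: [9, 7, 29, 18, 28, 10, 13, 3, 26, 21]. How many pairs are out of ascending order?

21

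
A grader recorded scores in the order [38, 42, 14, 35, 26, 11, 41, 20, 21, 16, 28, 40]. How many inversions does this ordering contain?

Sweep left to right; for each value list the smaller values that follow it:
38: 8
42: 10
14: 1
35: 6
26: 4
11: 0
41: 5
20: 1
21: 1
16: 0
28: 0
40: 0
Sum: 8 + 10 + 1 + 6 + 4 + 0 + 5 + 1 + 1 + 0 + 0 + 0 = 36

36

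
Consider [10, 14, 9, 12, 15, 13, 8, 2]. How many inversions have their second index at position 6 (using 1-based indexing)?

2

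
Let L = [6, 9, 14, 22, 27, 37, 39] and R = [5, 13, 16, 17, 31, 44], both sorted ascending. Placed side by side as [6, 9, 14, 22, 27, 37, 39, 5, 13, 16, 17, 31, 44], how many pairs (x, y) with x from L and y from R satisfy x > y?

Take each right-half value and tally the left-half values above it:
r = 5: 6, 9, 14, 22, 27, 37, 39 → 7
r = 13: 14, 22, 27, 37, 39 → 5
r = 16: 22, 27, 37, 39 → 4
r = 17: 22, 27, 37, 39 → 4
r = 31: 37, 39 → 2
r = 44: none → 0
Cross-inversions: 7 + 5 + 4 + 4 + 2 + 0 = 22

22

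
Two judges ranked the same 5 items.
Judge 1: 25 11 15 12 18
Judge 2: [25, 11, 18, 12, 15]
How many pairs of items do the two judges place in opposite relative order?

3

Assign each item its position (1..5) in the first ordering, then rewrite the second ordering as that position sequence:
positions: 25→1, 11→2, 15→3, 12→4, 18→5
second ordering as positions: [1, 2, 5, 4, 3]
Discordant pairs = inversions in this position sequence.
1: 0
2: 0
5: 4, 3 → 2
4: 3 → 1
3: 0
Total: 0 + 0 + 2 + 1 + 0 = 3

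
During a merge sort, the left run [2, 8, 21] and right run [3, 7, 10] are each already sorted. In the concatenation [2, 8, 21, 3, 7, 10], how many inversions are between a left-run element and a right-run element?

Count, for every r in R, how many entries of L exceed r:
r = 3: 8, 21 → 2
r = 7: 8, 21 → 2
r = 10: 21 → 1
Cross-inversions: 2 + 2 + 1 = 5

5 split inversions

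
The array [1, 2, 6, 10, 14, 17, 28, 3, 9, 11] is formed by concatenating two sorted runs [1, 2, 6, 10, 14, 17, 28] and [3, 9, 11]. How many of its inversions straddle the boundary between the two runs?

Take each right-half value and tally the left-half values above it:
r = 3: 6, 10, 14, 17, 28 → 5
r = 9: 10, 14, 17, 28 → 4
r = 11: 14, 17, 28 → 3
Cross-inversions: 5 + 4 + 3 = 12

12 cross-inversions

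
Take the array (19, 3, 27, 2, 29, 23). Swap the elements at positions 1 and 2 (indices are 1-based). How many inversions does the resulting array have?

5

Positions 1 and 2 hold 19 and 3; after swapping, the array is [3, 19, 27, 2, 29, 23].
Sweep left to right; for each value list the smaller values that follow it:
3 → 2 → 1
19 → 2 → 1
27 → 2, 23 → 2
2 → none → 0
29 → 23 → 1
23 → none → 0
Sum: 1 + 1 + 2 + 0 + 1 + 0 = 5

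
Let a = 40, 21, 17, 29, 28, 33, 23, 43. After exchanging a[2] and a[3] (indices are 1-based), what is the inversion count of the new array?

10

Positions 2 and 3 hold 21 and 17; after swapping, the array is [40, 17, 21, 29, 28, 33, 23, 43].
For each element, count later entries that are smaller:
40 → 17, 21, 29, 28, 33, 23 → 6
17 → none → 0
21 → none → 0
29 → 28, 23 → 2
28 → 23 → 1
33 → 23 → 1
23 → none → 0
43 → none → 0
Sum: 6 + 0 + 0 + 2 + 1 + 1 + 0 + 0 = 10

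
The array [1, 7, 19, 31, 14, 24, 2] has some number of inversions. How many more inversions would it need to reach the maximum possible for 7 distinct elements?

Maximum inversions for 7 distinct elements is C(7, 2) = 7·6/2 = 21.
Current inversions — for each element, count later smaller elements:
1: 0
7: 1
19: 2
31: 3
14: 1
24: 1
2: 0
Current total: 0 + 1 + 2 + 3 + 1 + 1 + 0 = 8
Shortfall: 21 − 8 = 13

13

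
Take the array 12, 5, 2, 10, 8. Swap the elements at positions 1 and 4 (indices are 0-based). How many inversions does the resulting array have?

7 inversions

Positions 1 and 4 hold 5 and 8; after swapping, the array is [12, 8, 2, 10, 5].
Count, for each position, how many later elements it exceeds:
12 → 8, 2, 10, 5 → 4
8 → 2, 5 → 2
2 → none → 0
10 → 5 → 1
5 → none → 0
Sum: 4 + 2 + 0 + 1 + 0 = 7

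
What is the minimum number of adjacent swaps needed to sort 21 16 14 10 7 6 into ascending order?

15

The minimum number of adjacent swaps to sort an array equals its inversion count, since every such swap removes exactly one inversion.
Count inversions — for each element, later elements that are smaller:
21: 16, 14, 10, 7, 6 → 5
16: 14, 10, 7, 6 → 4
14: 10, 7, 6 → 3
10: 7, 6 → 2
7: 6 → 1
6: none → 0
Total inversions: 5 + 4 + 3 + 2 + 1 + 0 = 15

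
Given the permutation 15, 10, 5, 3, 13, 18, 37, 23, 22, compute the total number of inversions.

10 inversions

Count, for each position, how many later elements it exceeds:
15: 4
10: 2
5: 1
3: 0
13: 0
18: 0
37: 2
23: 1
22: 0
Sum: 4 + 2 + 1 + 0 + 0 + 0 + 2 + 1 + 0 = 10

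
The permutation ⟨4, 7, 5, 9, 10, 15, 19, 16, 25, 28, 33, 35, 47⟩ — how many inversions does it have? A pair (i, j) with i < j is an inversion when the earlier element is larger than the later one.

Count, for each position, how many later elements it exceeds:
4: 0
7: 1
5: 0
9: 0
10: 0
15: 0
19: 1
16: 0
25: 0
28: 0
33: 0
35: 0
47: 0
Sum: 0 + 1 + 0 + 0 + 0 + 0 + 1 + 0 + 0 + 0 + 0 + 0 + 0 = 2

2 inversions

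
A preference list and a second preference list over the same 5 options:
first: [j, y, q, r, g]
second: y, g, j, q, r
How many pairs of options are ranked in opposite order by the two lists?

4 pairs

Assign each item its position (1..5) in the first ordering, then rewrite the second ordering as that position sequence:
positions: j→1, y→2, q→3, r→4, g→5
second ordering as positions: [2, 5, 1, 3, 4]
Discordant pairs = inversions in this position sequence.
2: 1 → 1
5: 1, 3, 4 → 3
1: 0
3: 0
4: 0
Total: 1 + 3 + 0 + 0 + 0 = 4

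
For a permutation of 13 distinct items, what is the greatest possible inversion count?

78

A reversed (strictly descending) arrangement makes every pair an inversion, giving C(13, 2) inversions.
C(13, 2) = 13·12/2 = 78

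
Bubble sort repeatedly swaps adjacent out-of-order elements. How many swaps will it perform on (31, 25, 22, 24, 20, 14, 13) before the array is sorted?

20 swaps

Minimum adjacent swaps = number of inversions (each swap of adjacent out-of-order elements removes one inversion and no swap can remove more).
Count inversions — for each element, later elements that are smaller:
31: 25, 22, 24, 20, 14, 13 → 6
25: 22, 24, 20, 14, 13 → 5
22: 20, 14, 13 → 3
24: 20, 14, 13 → 3
20: 14, 13 → 2
14: 13 → 1
13: none → 0
Total inversions: 6 + 5 + 3 + 3 + 2 + 1 + 0 = 20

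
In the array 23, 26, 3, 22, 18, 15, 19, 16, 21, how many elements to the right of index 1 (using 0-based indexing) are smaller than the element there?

7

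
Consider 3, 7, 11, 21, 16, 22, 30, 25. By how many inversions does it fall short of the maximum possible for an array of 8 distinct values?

26

Maximum inversions for 8 distinct elements is C(8, 2) = 8·7/2 = 28.
Current inversions — for each element, count later smaller elements:
3: 0
7: 0
11: 0
21: 1
16: 0
22: 0
30: 1
25: 0
Current total: 0 + 0 + 0 + 1 + 0 + 0 + 1 + 0 = 2
Shortfall: 28 − 2 = 26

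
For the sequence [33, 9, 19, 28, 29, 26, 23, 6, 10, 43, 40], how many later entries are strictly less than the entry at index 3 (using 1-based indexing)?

2

The element at index 3 is 19.
Elements after it: 28, 29, 26, 23, 6, 10, 43, 40
Those smaller than 19: 6, 10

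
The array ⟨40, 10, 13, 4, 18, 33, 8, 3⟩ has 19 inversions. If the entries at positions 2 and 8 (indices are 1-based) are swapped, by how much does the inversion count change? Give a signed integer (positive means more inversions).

-5

Positions 2 and 8 hold 10 and 3; after swapping, the array is [40, 3, 13, 4, 18, 33, 8, 10].
Count, for each position, how many later elements it exceeds:
40: 7
3: 0
13: 3
4: 0
18: 2
33: 2
8: 0
10: 0
Sum: 7 + 0 + 3 + 0 + 2 + 2 + 0 + 0 = 14
Change: 14 − 19 = -5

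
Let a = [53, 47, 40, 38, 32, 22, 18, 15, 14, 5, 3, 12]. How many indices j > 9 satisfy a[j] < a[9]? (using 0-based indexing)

The element at index 9 is 5.
Elements after it: 3, 12
Those smaller than 5: 3

1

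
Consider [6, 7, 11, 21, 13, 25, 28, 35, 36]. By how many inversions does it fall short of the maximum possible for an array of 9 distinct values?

Maximum inversions for 9 distinct elements is C(9, 2) = 9·8/2 = 36.
Current inversions — for each element, count later smaller elements:
6: 0
7: 0
11: 0
21: 1
13: 0
25: 0
28: 0
35: 0
36: 0
Current total: 0 + 0 + 0 + 1 + 0 + 0 + 0 + 0 + 0 = 1
Shortfall: 36 − 1 = 35

35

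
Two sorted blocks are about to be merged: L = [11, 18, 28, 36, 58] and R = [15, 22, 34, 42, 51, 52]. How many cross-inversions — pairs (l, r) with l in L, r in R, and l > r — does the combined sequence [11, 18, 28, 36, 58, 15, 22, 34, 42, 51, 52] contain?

Cross-inversions: 12

Count, for every r in R, how many entries of L exceed r:
r = 15: 18, 28, 36, 58 → 4
r = 22: 28, 36, 58 → 3
r = 34: 36, 58 → 2
r = 42: 58 → 1
r = 51: 58 → 1
r = 52: 58 → 1
Cross-inversions: 4 + 3 + 2 + 1 + 1 + 1 = 12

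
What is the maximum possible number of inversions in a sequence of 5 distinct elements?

10 inversions

A reversed (strictly descending) arrangement makes every pair an inversion, giving C(5, 2) inversions.
C(5, 2) = 5·4/2 = 10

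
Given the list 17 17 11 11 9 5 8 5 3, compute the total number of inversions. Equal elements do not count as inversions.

There are 32 out-of-order pairs.

For each element, count later entries that are smaller:
17: 7
17: 7
11: 5
11: 5
9: 4
5: 1
8: 2
5: 1
3: 0
Sum: 7 + 7 + 5 + 5 + 4 + 1 + 2 + 1 + 0 = 32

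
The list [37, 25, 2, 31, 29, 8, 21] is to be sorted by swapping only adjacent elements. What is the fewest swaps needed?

The minimum number of adjacent swaps to sort an array equals its inversion count, since every such swap removes exactly one inversion.
Count inversions — for each element, later elements that are smaller:
37: 25, 2, 31, 29, 8, 21 → 6
25: 2, 8, 21 → 3
2: none → 0
31: 29, 8, 21 → 3
29: 8, 21 → 2
8: none → 0
21: none → 0
Total inversions: 6 + 3 + 0 + 3 + 2 + 0 + 0 = 14

14 swaps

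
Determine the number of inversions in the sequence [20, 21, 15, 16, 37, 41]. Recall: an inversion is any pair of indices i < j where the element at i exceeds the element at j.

Out-of-order index pairs (1-indexed):
(1,3): 20 > 15
(1,4): 20 > 16
(2,3): 21 > 15
(2,4): 21 > 16
That's 4 pairs.

4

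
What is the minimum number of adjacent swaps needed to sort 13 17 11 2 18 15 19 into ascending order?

Minimum adjacent swaps = number of inversions (each swap of adjacent out-of-order elements removes one inversion and no swap can remove more).
Count inversions — for each element, later elements that are smaller:
13: 11, 2 → 2
17: 11, 2, 15 → 3
11: 2 → 1
2: none → 0
18: 15 → 1
15: none → 0
19: none → 0
Total inversions: 2 + 3 + 1 + 0 + 1 + 0 + 0 = 7

Swaps: 7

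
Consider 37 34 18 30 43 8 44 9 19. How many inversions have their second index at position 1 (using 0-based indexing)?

The element at index 1 is 34.
Elements before it: 37
Those larger than 34: 37

1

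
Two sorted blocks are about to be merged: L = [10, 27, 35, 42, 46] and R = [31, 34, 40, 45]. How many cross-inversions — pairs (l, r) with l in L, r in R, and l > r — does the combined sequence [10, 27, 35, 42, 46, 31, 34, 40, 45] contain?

Cross-inversions: 9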